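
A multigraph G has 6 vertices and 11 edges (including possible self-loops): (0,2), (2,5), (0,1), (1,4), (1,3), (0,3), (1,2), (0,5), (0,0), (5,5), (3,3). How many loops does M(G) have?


In a graphic matroid, a loop is a self-loop edge (u,u) with rank 0.
Examining all 11 edges for self-loops...
Self-loops found: (0,0), (5,5), (3,3)
Number of loops = 3.

3


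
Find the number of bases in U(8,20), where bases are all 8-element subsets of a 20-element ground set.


Bases of U(8,20) are all 8-element subsets of the 20-element ground set.
Number of bases = C(20,8).
(20 choose 8) = 125970.

125970


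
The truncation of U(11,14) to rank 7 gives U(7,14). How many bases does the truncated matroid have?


Truncating U(11,14) to rank 7 gives U(7,14).
Bases of U(7,14) are all 7-element subsets of 14 elements.
Number of bases = C(14,7) = 14! / (7! * 7!) = 3432.

3432


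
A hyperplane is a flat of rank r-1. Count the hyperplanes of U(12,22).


Hyperplanes of U(12,22) are flats of rank 11.
In a uniform matroid, these are exactly the (11)-element subsets.
Count = C(22,11) = 22! / (11! * 11!) = 705432.

705432


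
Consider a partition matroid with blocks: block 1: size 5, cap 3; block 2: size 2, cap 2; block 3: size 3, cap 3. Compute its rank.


Rank of a partition matroid = sum of min(|Si|, ci) for each block.
= min(5,3) + min(2,2) + min(3,3)
= 3 + 2 + 3
= 8.

8


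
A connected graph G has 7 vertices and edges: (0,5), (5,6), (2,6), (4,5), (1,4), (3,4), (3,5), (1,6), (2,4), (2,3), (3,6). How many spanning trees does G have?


By Kirchhoff's matrix tree theorem, the number of spanning trees equals
the determinant of any cofactor of the Laplacian matrix L.
G has 7 vertices and 11 edges.
Computing the (6 x 6) cofactor determinant gives 120.

120


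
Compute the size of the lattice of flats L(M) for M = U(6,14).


Flats of U(6,14): every subset of size < 6 is a flat, plus E itself.
Count = (14 choose 0) + (14 choose 1) + (14 choose 2) + (14 choose 3) + (14 choose 4) + (14 choose 5) + 1
     = 1 + 14 + 91 + 364 + 1001 + 2002 + 1
     = 3474.

3474


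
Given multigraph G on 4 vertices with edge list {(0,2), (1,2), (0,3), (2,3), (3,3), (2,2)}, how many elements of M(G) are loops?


In a graphic matroid, a loop is a self-loop edge (u,u) with rank 0.
Examining all 6 edges for self-loops...
Self-loops found: (3,3), (2,2)
Number of loops = 2.

2


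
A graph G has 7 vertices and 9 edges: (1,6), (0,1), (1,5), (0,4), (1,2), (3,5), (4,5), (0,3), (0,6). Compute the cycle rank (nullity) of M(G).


Cycle rank (nullity) = |E| - r(M) = |E| - (|V| - c).
|E| = 9, |V| = 7, c = 1.
Nullity = 9 - (7 - 1) = 9 - 6 = 3.

3


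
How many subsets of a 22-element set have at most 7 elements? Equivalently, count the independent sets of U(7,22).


Independent sets of U(7,22) are all subsets of size <= 7.
Count = (22 choose 0) + (22 choose 1) + (22 choose 2) + (22 choose 3) + (22 choose 4) + (22 choose 5) + (22 choose 6) + (22 choose 7)
     = 1 + 22 + 231 + 1540 + 7315 + 26334 + 74613 + 170544
     = 280600.

280600


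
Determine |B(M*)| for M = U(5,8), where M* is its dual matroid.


The dual of U(r,n) is U(n-r, n) = U(3,8).
Bases of U(3,8) are all (3)-element subsets.
|B(M*)| = C(8,3) = (8 * 7 * 6) / (1 * 2 * 3) = 56.

56


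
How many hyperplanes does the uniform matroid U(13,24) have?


Hyperplanes of U(13,24) are flats of rank 12.
In a uniform matroid, these are exactly the (12)-element subsets.
Count = (24 choose 12) = 2704156.

2704156


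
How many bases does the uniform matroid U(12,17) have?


Bases of U(12,17) are all 12-element subsets of the 17-element ground set.
Number of bases = C(17,12).
C(17,12) = 17! / (12! * 5!) = 6188.

6188


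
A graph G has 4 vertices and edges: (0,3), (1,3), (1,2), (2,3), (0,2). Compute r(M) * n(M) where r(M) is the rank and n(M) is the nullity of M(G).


r(M) = |V| - c = 4 - 1 = 3.
nullity = |E| - r(M) = 5 - 3 = 2.
Product = 3 * 2 = 6.

6


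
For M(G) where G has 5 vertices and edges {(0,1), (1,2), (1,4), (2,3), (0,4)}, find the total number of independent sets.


An independent set in a graphic matroid is an acyclic edge subset.
G has 5 vertices and 5 edges.
Enumerate all 2^5 = 32 subsets, checking for acyclicity.
Total independent sets = 28.

28


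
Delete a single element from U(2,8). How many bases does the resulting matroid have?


Deleting e from U(2,8) gives U(2,7) since n > r.
Bases of U(2,7) = C(7,2) = (7 * 6) / (1 * 2) = 21.

21


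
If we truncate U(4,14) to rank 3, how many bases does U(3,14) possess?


Truncating U(4,14) to rank 3 gives U(3,14).
Bases of U(3,14) are all 3-element subsets of 14 elements.
Number of bases = C(14,3) = (14 * 13 * 12) / (1 * 2 * 3) = 364.

364


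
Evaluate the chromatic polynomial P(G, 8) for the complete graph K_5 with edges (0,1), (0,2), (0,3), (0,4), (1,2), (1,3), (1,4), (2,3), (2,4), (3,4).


P(K_5, k) = k(k-1)(k-2)...(k-4).
P(8) = (8) * (7) * (6) * (5) * (4) = 6720.

6720


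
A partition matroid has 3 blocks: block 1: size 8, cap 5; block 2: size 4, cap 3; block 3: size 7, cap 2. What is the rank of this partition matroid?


Rank of a partition matroid = sum of min(|Si|, ci) for each block.
= min(8,5) + min(4,3) + min(7,2)
= 5 + 3 + 2
= 10.

10


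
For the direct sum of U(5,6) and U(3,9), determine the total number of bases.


Bases of a direct sum M1 + M2: |B| = |B(M1)| * |B(M2)|.
|B(U(5,6))| = C(6,5) = 6.
|B(U(3,9))| = C(9,3) = 84.
Total bases = 6 * 84 = 504.

504


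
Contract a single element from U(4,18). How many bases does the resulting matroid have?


Contracting e from U(4,18) gives U(3,17).
Bases of U(3,17) = C(17,3) = (17 * 16 * 15) / (1 * 2 * 3) = 680.

680


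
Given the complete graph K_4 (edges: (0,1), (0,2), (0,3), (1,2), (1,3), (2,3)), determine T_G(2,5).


T(K_4; x,y) = x^3 + 3x^2 + 4xy + 2x + y^3 + 3y^2 + 2y.
Substituting x=2, y=5:
= 8 + 12 + 40 + 4 + 125 + 75 + 10
= 274.

274


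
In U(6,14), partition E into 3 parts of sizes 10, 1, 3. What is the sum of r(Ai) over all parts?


r(Ai) = min(|Ai|, 6) for each part.
Sum = min(10,6) + min(1,6) + min(3,6)
    = 6 + 1 + 3
    = 10.

10


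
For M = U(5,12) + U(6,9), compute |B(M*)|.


(M1+M2)* = M1* + M2*.
M1* = U(7,12), bases: C(12,7) = 792.
M2* = U(3,9), bases: C(9,3) = 84.
|B(M*)| = 792 * 84 = 66528.

66528


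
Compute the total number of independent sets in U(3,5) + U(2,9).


For a direct sum, |I(M1+M2)| = |I(M1)| * |I(M2)|.
|I(U(3,5))| = sum C(5,k) for k=0..3 = 26.
|I(U(2,9))| = sum C(9,k) for k=0..2 = 46.
Total = 26 * 46 = 1196.

1196


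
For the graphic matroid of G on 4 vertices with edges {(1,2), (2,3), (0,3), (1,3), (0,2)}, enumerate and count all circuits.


A circuit in a graphic matroid = edge set of a simple cycle.
G has 4 vertices and 5 edges.
Enumerating all minimal edge subsets forming cycles...
Total circuits found: 3.

3


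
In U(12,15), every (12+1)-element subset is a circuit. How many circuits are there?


In U(12,15), circuits are the (13)-element subsets.
Any set of 13 elements is dependent, and removing any one element gives
an independent set of size 12, so it is a minimal dependent set.
Number of circuits = C(15,13) = 15! / (13! * 2!) = 105.

105


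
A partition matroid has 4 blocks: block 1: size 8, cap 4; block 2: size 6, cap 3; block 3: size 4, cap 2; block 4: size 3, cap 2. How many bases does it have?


A basis picks exactly ci elements from block i.
Number of bases = product of C(|Si|, ci).
= C(8,4) * C(6,3) * C(4,2) * C(3,2)
= 70 * 20 * 6 * 3
= 25200.

25200


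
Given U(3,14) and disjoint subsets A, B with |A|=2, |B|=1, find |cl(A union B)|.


|A union B| = 2 + 1 = 3 (disjoint).
In U(3,14), cl(S) = S if |S| < 3, else cl(S) = E.
Since 3 >= 3, cl(A union B) = E.
|cl(A union B)| = 14.

14


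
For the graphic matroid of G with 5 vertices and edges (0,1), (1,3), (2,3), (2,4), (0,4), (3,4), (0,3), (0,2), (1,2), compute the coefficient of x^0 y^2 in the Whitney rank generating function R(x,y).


R(x,y) = sum over A in 2^E of x^(r(E)-r(A)) * y^(|A|-r(A)).
G has 5 vertices, 9 edges. r(E) = 4.
Enumerate all 2^9 = 512 subsets.
Count subsets with r(E)-r(A)=0 and |A|-r(A)=2: 82.

82


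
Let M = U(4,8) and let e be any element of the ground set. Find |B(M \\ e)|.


Deleting e from U(4,8) gives U(4,7) since n > r.
Bases of U(4,7) = C(7,4) = 7! / (4! * 3!) = 35.

35


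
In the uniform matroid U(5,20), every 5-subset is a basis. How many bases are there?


Bases of U(5,20) are all 5-element subsets of the 20-element ground set.
Number of bases = C(20,5).
(20 choose 5) = 15504.

15504


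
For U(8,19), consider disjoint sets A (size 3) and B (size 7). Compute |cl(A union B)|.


|A union B| = 3 + 7 = 10 (disjoint).
In U(8,19), cl(S) = S if |S| < 8, else cl(S) = E.
Since 10 >= 8, cl(A union B) = E.
|cl(A union B)| = 19.

19


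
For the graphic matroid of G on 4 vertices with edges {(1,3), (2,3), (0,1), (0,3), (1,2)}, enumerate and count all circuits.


A circuit in a graphic matroid = edge set of a simple cycle.
G has 4 vertices and 5 edges.
Enumerating all minimal edge subsets forming cycles...
Total circuits found: 3.

3


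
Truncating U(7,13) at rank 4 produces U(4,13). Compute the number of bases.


Truncating U(7,13) to rank 4 gives U(4,13).
Bases of U(4,13) are all 4-element subsets of 13 elements.
Number of bases = C(13,4) = (13 * 12 * 11 * 10) / (1 * 2 * 3 * 4) = 715.

715


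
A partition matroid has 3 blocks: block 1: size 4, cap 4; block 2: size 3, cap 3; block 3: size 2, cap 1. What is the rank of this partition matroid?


Rank of a partition matroid = sum of min(|Si|, ci) for each block.
= min(4,4) + min(3,3) + min(2,1)
= 4 + 3 + 1
= 8.

8


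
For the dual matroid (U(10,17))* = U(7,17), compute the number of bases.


The dual of U(r,n) is U(n-r, n) = U(7,17).
Bases of U(7,17) are all (7)-element subsets.
|B(M*)| = (17 choose 7) = 19448.

19448


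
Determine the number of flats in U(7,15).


Flats of U(7,15): every subset of size < 7 is a flat, plus E itself.
Count = C(15,0) + C(15,1) + C(15,2) + C(15,3) + C(15,4) + C(15,5) + C(15,6) + 1
     = 1 + 15 + 105 + 455 + 1365 + 3003 + 5005 + 1
     = 9950.

9950


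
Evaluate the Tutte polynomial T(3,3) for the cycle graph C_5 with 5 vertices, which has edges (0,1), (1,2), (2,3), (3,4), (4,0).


T(C_5; x,y) = x + x^2 + ... + x^(4) + y.
T(3,3) = 3^1 + 3^2 + 3^3 + 3^4 + 3
= 3 + 9 + 27 + 81 + 3
= 123.

123


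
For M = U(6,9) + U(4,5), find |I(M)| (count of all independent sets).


For a direct sum, |I(M1+M2)| = |I(M1)| * |I(M2)|.
|I(U(6,9))| = sum C(9,k) for k=0..6 = 466.
|I(U(4,5))| = sum C(5,k) for k=0..4 = 31.
Total = 466 * 31 = 14446.

14446


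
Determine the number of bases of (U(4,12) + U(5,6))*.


(M1+M2)* = M1* + M2*.
M1* = U(8,12), bases: C(12,8) = 495.
M2* = U(1,6), bases: C(6,1) = 6.
|B(M*)| = 495 * 6 = 2970.

2970


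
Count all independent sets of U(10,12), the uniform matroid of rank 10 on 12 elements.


Independent sets of U(10,12) are all subsets of size <= 10.
Count = (12 choose 0) + (12 choose 1) + (12 choose 2) + (12 choose 3) + (12 choose 4) + (12 choose 5) + (12 choose 6) + (12 choose 7) + (12 choose 8) + (12 choose 9) + (12 choose 10)
     = 1 + 12 + 66 + 220 + 495 + 792 + 924 + 792 + 495 + 220 + 66
     = 4083.

4083


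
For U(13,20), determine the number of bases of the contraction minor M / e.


Contracting e from U(13,20) gives U(12,19).
Bases of U(12,19) = C(19,12) = 50388.

50388


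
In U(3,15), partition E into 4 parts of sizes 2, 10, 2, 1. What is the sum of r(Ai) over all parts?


r(Ai) = min(|Ai|, 3) for each part.
Sum = min(2,3) + min(10,3) + min(2,3) + min(1,3)
    = 2 + 3 + 2 + 1
    = 8.

8


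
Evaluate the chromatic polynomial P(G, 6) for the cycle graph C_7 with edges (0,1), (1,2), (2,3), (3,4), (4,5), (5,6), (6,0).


P(C_7, k) = (k-1)^7 + (-1)^7*(k-1).
P(6) = (5)^7 - 5
= 78125 - 5 = 78120.

78120


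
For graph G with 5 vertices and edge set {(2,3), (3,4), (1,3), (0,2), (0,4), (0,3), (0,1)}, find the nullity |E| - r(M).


Cycle rank (nullity) = |E| - r(M) = |E| - (|V| - c).
|E| = 7, |V| = 5, c = 1.
Nullity = 7 - (5 - 1) = 7 - 4 = 3.

3


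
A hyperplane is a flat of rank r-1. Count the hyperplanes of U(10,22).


Hyperplanes of U(10,22) are flats of rank 9.
In a uniform matroid, these are exactly the (9)-element subsets.
Count = (22 choose 9) = 497420.

497420


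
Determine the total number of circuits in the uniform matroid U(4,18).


In U(4,18), circuits are the (5)-element subsets.
Any set of 5 elements is dependent, and removing any one element gives
an independent set of size 4, so it is a minimal dependent set.
Number of circuits = (18 choose 5) = 8568.

8568


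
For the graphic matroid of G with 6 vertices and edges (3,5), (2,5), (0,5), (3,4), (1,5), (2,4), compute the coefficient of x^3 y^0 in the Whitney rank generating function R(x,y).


R(x,y) = sum over A in 2^E of x^(r(E)-r(A)) * y^(|A|-r(A)).
G has 6 vertices, 6 edges. r(E) = 5.
Enumerate all 2^6 = 64 subsets.
Count subsets with r(E)-r(A)=3 and |A|-r(A)=0: 15.

15


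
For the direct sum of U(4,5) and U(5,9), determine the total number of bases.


Bases of a direct sum M1 + M2: |B| = |B(M1)| * |B(M2)|.
|B(U(4,5))| = C(5,4) = 5.
|B(U(5,9))| = C(9,5) = 126.
Total bases = 5 * 126 = 630.

630


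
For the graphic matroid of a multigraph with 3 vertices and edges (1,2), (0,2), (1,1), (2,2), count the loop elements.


In a graphic matroid, a loop is a self-loop edge (u,u) with rank 0.
Examining all 4 edges for self-loops...
Self-loops found: (1,1), (2,2)
Number of loops = 2.

2


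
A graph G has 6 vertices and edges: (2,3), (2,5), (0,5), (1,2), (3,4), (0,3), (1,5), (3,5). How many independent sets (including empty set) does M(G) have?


An independent set in a graphic matroid is an acyclic edge subset.
G has 6 vertices and 8 edges.
Enumerate all 2^8 = 256 subsets, checking for acyclicity.
Total independent sets = 164.

164


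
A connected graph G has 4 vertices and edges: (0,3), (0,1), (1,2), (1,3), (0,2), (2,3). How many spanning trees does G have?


By Kirchhoff's matrix tree theorem, the number of spanning trees equals
the determinant of any cofactor of the Laplacian matrix L.
G has 4 vertices and 6 edges.
Computing the (3 x 3) cofactor determinant gives 16.

16


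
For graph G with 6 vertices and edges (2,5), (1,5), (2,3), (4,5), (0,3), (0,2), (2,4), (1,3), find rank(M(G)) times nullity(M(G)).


r(M) = |V| - c = 6 - 1 = 5.
nullity = |E| - r(M) = 8 - 5 = 3.
Product = 5 * 3 = 15.

15


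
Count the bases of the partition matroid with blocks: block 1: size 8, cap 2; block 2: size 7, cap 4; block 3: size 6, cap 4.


A basis picks exactly ci elements from block i.
Number of bases = product of C(|Si|, ci).
= C(8,2) * C(7,4) * C(6,4)
= 28 * 35 * 15
= 14700.

14700


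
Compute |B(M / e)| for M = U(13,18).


Contracting e from U(13,18) gives U(12,17).
Bases of U(12,17) = (17 choose 12) = 6188.

6188


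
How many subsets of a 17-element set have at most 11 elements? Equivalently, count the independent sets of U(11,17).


Independent sets of U(11,17) are all subsets of size <= 11.
Count = C(17,0) + C(17,1) + C(17,2) + C(17,3) + C(17,4) + C(17,5) + C(17,6) + C(17,7) + C(17,8) + C(17,9) + C(17,10) + C(17,11)
     = 1 + 17 + 136 + 680 + 2380 + 6188 + 12376 + 19448 + 24310 + 24310 + 19448 + 12376
     = 121670.

121670


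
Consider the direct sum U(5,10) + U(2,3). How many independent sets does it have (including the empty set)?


For a direct sum, |I(M1+M2)| = |I(M1)| * |I(M2)|.
|I(U(5,10))| = sum C(10,k) for k=0..5 = 638.
|I(U(2,3))| = sum C(3,k) for k=0..2 = 7.
Total = 638 * 7 = 4466.

4466


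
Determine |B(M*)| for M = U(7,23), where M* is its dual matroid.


The dual of U(r,n) is U(n-r, n) = U(16,23).
Bases of U(16,23) are all (16)-element subsets.
|B(M*)| = C(23,16) = 23! / (16! * 7!) = 245157.

245157


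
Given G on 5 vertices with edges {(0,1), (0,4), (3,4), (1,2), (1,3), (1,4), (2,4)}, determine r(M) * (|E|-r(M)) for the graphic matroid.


r(M) = |V| - c = 5 - 1 = 4.
nullity = |E| - r(M) = 7 - 4 = 3.
Product = 4 * 3 = 12.

12


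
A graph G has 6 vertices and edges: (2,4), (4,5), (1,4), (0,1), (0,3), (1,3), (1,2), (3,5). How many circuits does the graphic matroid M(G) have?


A circuit in a graphic matroid = edge set of a simple cycle.
G has 6 vertices and 8 edges.
Enumerating all minimal edge subsets forming cycles...
Total circuits found: 6.

6


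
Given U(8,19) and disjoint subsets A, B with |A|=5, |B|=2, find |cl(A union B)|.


|A union B| = 5 + 2 = 7 (disjoint).
In U(8,19), cl(S) = S if |S| < 8, else cl(S) = E.
Since 7 < 8, cl(A union B) = A union B.
|cl(A union B)| = 7.

7


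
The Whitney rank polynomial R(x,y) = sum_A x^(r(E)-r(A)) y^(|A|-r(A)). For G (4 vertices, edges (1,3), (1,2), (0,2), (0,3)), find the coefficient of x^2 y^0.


R(x,y) = sum over A in 2^E of x^(r(E)-r(A)) * y^(|A|-r(A)).
G has 4 vertices, 4 edges. r(E) = 3.
Enumerate all 2^4 = 16 subsets.
Count subsets with r(E)-r(A)=2 and |A|-r(A)=0: 4.

4


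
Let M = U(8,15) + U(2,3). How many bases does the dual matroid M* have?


(M1+M2)* = M1* + M2*.
M1* = U(7,15), bases: C(15,7) = 6435.
M2* = U(1,3), bases: C(3,1) = 3.
|B(M*)| = 6435 * 3 = 19305.

19305


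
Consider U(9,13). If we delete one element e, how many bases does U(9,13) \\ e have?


Deleting e from U(9,13) gives U(9,12) since n > r.
Bases of U(9,12) = C(12,9) = 12! / (9! * 3!) = 220.

220


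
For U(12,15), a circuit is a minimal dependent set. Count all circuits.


In U(12,15), circuits are the (13)-element subsets.
Any set of 13 elements is dependent, and removing any one element gives
an independent set of size 12, so it is a minimal dependent set.
Number of circuits = C(15,13) = 15! / (13! * 2!) = 105.

105


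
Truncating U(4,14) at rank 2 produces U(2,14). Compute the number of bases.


Truncating U(4,14) to rank 2 gives U(2,14).
Bases of U(2,14) are all 2-element subsets of 14 elements.
Number of bases = C(14,2) = 14! / (2! * 12!) = 91.

91


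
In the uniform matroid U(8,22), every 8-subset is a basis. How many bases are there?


Bases of U(8,22) are all 8-element subsets of the 22-element ground set.
Number of bases = C(22,8).
(22 choose 8) = 319770.

319770


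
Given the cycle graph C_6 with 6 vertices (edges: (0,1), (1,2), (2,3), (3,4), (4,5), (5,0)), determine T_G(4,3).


T(C_6; x,y) = x + x^2 + ... + x^(5) + y.
T(4,3) = 4^1 + 4^2 + 4^3 + 4^4 + 4^5 + 3
= 4 + 16 + 64 + 256 + 1024 + 3
= 1367.

1367


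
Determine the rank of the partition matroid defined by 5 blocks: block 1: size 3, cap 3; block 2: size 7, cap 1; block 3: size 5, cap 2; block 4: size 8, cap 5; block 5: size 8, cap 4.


Rank of a partition matroid = sum of min(|Si|, ci) for each block.
= min(3,3) + min(7,1) + min(5,2) + min(8,5) + min(8,4)
= 3 + 1 + 2 + 5 + 4
= 15.

15


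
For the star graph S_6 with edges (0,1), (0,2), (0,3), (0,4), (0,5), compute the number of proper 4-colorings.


P(tree, k) = k * (k-1)^(5) for any tree on 6 vertices.
P(4) = 4 * 3^5 = 4 * 243 = 972.

972


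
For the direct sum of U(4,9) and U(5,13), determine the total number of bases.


Bases of a direct sum M1 + M2: |B| = |B(M1)| * |B(M2)|.
|B(U(4,9))| = C(9,4) = 126.
|B(U(5,13))| = C(13,5) = 1287.
Total bases = 126 * 1287 = 162162.

162162


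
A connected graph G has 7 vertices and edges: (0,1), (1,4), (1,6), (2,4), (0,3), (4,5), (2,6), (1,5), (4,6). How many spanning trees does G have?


By Kirchhoff's matrix tree theorem, the number of spanning trees equals
the determinant of any cofactor of the Laplacian matrix L.
G has 7 vertices and 9 edges.
Computing the (6 x 6) cofactor determinant gives 21.

21


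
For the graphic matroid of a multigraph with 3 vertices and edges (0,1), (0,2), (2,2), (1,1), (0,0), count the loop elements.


In a graphic matroid, a loop is a self-loop edge (u,u) with rank 0.
Examining all 5 edges for self-loops...
Self-loops found: (2,2), (1,1), (0,0)
Number of loops = 3.

3


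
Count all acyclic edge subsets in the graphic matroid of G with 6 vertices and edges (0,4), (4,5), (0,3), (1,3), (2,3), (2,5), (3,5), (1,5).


An independent set in a graphic matroid is an acyclic edge subset.
G has 6 vertices and 8 edges.
Enumerate all 2^8 = 256 subsets, checking for acyclicity.
Total independent sets = 177.

177


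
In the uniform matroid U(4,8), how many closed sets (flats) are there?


Flats of U(4,8): every subset of size < 4 is a flat, plus E itself.
Count = C(8,0) + C(8,1) + C(8,2) + C(8,3) + 1
     = 1 + 8 + 28 + 56 + 1
     = 94.

94


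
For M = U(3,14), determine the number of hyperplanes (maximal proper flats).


Hyperplanes of U(3,14) are flats of rank 2.
In a uniform matroid, these are exactly the (2)-element subsets.
Count = (14 choose 2) = 91.

91


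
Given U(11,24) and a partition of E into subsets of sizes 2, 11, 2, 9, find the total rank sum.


r(Ai) = min(|Ai|, 11) for each part.
Sum = min(2,11) + min(11,11) + min(2,11) + min(9,11)
    = 2 + 11 + 2 + 9
    = 24.

24


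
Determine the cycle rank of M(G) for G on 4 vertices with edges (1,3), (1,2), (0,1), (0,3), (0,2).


Cycle rank (nullity) = |E| - r(M) = |E| - (|V| - c).
|E| = 5, |V| = 4, c = 1.
Nullity = 5 - (4 - 1) = 5 - 3 = 2.

2


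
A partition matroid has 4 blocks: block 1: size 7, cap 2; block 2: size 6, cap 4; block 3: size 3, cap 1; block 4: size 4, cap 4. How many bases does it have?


A basis picks exactly ci elements from block i.
Number of bases = product of C(|Si|, ci).
= C(7,2) * C(6,4) * C(3,1) * C(4,4)
= 21 * 15 * 3 * 1
= 945.

945


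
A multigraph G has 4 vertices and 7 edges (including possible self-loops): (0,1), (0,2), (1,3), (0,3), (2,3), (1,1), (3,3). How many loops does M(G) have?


In a graphic matroid, a loop is a self-loop edge (u,u) with rank 0.
Examining all 7 edges for self-loops...
Self-loops found: (1,1), (3,3)
Number of loops = 2.

2


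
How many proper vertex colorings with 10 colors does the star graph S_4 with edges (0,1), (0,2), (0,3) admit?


P(tree, k) = k * (k-1)^(3) for any tree on 4 vertices.
P(10) = 10 * 9^3 = 10 * 729 = 7290.

7290


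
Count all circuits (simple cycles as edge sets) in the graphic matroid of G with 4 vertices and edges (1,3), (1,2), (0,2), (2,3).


A circuit in a graphic matroid = edge set of a simple cycle.
G has 4 vertices and 4 edges.
Enumerating all minimal edge subsets forming cycles...
Total circuits found: 1.

1


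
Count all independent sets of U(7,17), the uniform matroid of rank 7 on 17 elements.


Independent sets of U(7,17) are all subsets of size <= 7.
Count = (17 choose 0) + (17 choose 1) + (17 choose 2) + (17 choose 3) + (17 choose 4) + (17 choose 5) + (17 choose 6) + (17 choose 7)
     = 1 + 17 + 136 + 680 + 2380 + 6188 + 12376 + 19448
     = 41226.

41226


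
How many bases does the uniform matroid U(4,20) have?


Bases of U(4,20) are all 4-element subsets of the 20-element ground set.
Number of bases = C(20,4).
(20 choose 4) = 4845.

4845


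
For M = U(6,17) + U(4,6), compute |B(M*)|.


(M1+M2)* = M1* + M2*.
M1* = U(11,17), bases: C(17,11) = 12376.
M2* = U(2,6), bases: C(6,2) = 15.
|B(M*)| = 12376 * 15 = 185640.

185640


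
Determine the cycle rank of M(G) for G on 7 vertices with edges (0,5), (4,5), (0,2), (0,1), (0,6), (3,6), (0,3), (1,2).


Cycle rank (nullity) = |E| - r(M) = |E| - (|V| - c).
|E| = 8, |V| = 7, c = 1.
Nullity = 8 - (7 - 1) = 8 - 6 = 2.

2


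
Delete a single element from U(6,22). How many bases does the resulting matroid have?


Deleting e from U(6,22) gives U(6,21) since n > r.
Bases of U(6,21) = (21 choose 6) = 54264.

54264


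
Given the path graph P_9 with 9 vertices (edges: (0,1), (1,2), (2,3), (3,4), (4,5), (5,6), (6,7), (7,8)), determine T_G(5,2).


A path on 9 vertices is a tree with 8 edges.
T(x,y) = x^(8) for any tree.
T(5,2) = 5^8 = 390625.

390625


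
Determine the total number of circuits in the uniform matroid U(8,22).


In U(8,22), circuits are the (9)-element subsets.
Any set of 9 elements is dependent, and removing any one element gives
an independent set of size 8, so it is a minimal dependent set.
Number of circuits = C(22,9) = 22! / (9! * 13!) = 497420.

497420


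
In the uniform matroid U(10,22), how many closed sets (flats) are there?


Flats of U(10,22): every subset of size < 10 is a flat, plus E itself.
Count = (22 choose 0) + (22 choose 1) + (22 choose 2) + (22 choose 3) + (22 choose 4) + (22 choose 5) + (22 choose 6) + (22 choose 7) + (22 choose 8) + (22 choose 9) + 1
     = 1 + 22 + 231 + 1540 + 7315 + 26334 + 74613 + 170544 + 319770 + 497420 + 1
     = 1097791.

1097791


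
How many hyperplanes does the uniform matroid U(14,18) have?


Hyperplanes of U(14,18) are flats of rank 13.
In a uniform matroid, these are exactly the (13)-element subsets.
Count = C(18,13) = 18! / (13! * 5!) = 8568.

8568


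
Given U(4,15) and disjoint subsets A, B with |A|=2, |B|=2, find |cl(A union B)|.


|A union B| = 2 + 2 = 4 (disjoint).
In U(4,15), cl(S) = S if |S| < 4, else cl(S) = E.
Since 4 >= 4, cl(A union B) = E.
|cl(A union B)| = 15.

15


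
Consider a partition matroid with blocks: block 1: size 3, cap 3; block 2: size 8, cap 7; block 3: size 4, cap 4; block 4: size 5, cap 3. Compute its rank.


Rank of a partition matroid = sum of min(|Si|, ci) for each block.
= min(3,3) + min(8,7) + min(4,4) + min(5,3)
= 3 + 7 + 4 + 3
= 17.

17


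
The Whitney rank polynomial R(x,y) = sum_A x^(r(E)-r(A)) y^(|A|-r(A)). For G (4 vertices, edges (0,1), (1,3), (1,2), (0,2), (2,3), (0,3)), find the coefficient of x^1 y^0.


R(x,y) = sum over A in 2^E of x^(r(E)-r(A)) * y^(|A|-r(A)).
G has 4 vertices, 6 edges. r(E) = 3.
Enumerate all 2^6 = 64 subsets.
Count subsets with r(E)-r(A)=1 and |A|-r(A)=0: 15.

15


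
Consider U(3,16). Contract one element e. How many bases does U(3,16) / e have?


Contracting e from U(3,16) gives U(2,15).
Bases of U(2,15) = (15 choose 2) = 105.

105


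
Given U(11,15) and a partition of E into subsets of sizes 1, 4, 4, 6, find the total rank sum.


r(Ai) = min(|Ai|, 11) for each part.
Sum = min(1,11) + min(4,11) + min(4,11) + min(6,11)
    = 1 + 4 + 4 + 6
    = 15.

15


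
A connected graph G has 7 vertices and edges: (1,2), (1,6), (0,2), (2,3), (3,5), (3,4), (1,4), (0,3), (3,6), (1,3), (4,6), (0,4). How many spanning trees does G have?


By Kirchhoff's matrix tree theorem, the number of spanning trees equals
the determinant of any cofactor of the Laplacian matrix L.
G has 7 vertices and 12 edges.
Computing the (6 x 6) cofactor determinant gives 209.

209


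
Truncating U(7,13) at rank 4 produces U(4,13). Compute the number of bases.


Truncating U(7,13) to rank 4 gives U(4,13).
Bases of U(4,13) are all 4-element subsets of 13 elements.
Number of bases = C(13,4) = (13 * 12 * 11 * 10) / (1 * 2 * 3 * 4) = 715.

715


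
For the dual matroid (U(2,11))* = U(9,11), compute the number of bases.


The dual of U(r,n) is U(n-r, n) = U(9,11).
Bases of U(9,11) are all (9)-element subsets.
|B(M*)| = C(11,9) = 55.

55


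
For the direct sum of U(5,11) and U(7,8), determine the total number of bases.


Bases of a direct sum M1 + M2: |B| = |B(M1)| * |B(M2)|.
|B(U(5,11))| = C(11,5) = 462.
|B(U(7,8))| = C(8,7) = 8.
Total bases = 462 * 8 = 3696.

3696


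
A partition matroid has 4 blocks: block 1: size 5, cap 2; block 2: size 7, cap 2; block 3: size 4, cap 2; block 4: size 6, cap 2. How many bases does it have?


A basis picks exactly ci elements from block i.
Number of bases = product of C(|Si|, ci).
= C(5,2) * C(7,2) * C(4,2) * C(6,2)
= 10 * 21 * 6 * 15
= 18900.

18900


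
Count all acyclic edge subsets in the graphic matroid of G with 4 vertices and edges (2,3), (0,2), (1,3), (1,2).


An independent set in a graphic matroid is an acyclic edge subset.
G has 4 vertices and 4 edges.
Enumerate all 2^4 = 16 subsets, checking for acyclicity.
Total independent sets = 14.

14


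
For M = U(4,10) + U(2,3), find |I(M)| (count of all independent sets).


For a direct sum, |I(M1+M2)| = |I(M1)| * |I(M2)|.
|I(U(4,10))| = sum C(10,k) for k=0..4 = 386.
|I(U(2,3))| = sum C(3,k) for k=0..2 = 7.
Total = 386 * 7 = 2702.

2702


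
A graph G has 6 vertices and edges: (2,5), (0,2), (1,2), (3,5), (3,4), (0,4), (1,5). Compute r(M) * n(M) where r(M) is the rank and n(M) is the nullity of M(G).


r(M) = |V| - c = 6 - 1 = 5.
nullity = |E| - r(M) = 7 - 5 = 2.
Product = 5 * 2 = 10.

10


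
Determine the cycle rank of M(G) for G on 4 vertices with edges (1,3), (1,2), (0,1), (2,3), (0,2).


Cycle rank (nullity) = |E| - r(M) = |E| - (|V| - c).
|E| = 5, |V| = 4, c = 1.
Nullity = 5 - (4 - 1) = 5 - 3 = 2.

2


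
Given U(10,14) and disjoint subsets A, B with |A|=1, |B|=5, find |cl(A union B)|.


|A union B| = 1 + 5 = 6 (disjoint).
In U(10,14), cl(S) = S if |S| < 10, else cl(S) = E.
Since 6 < 10, cl(A union B) = A union B.
|cl(A union B)| = 6.

6


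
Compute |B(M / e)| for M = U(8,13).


Contracting e from U(8,13) gives U(7,12).
Bases of U(7,12) = C(12,7) = 792.

792


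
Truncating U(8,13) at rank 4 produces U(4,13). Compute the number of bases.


Truncating U(8,13) to rank 4 gives U(4,13).
Bases of U(4,13) are all 4-element subsets of 13 elements.
Number of bases = C(13,4) = (13 * 12 * 11 * 10) / (1 * 2 * 3 * 4) = 715.

715


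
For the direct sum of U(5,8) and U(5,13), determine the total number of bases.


Bases of a direct sum M1 + M2: |B| = |B(M1)| * |B(M2)|.
|B(U(5,8))| = C(8,5) = 56.
|B(U(5,13))| = C(13,5) = 1287.
Total bases = 56 * 1287 = 72072.

72072


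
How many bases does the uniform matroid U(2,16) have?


Bases of U(2,16) are all 2-element subsets of the 16-element ground set.
Number of bases = C(16,2).
C(16,2) = (16 * 15) / (1 * 2) = 120.

120


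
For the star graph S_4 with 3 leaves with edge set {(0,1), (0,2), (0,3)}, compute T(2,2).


A star on 4 vertices is a tree with 3 edges.
T(x,y) = x^(3) for any tree.
T(2,2) = 2^3 = 8.

8


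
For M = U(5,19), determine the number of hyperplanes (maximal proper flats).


Hyperplanes of U(5,19) are flats of rank 4.
In a uniform matroid, these are exactly the (4)-element subsets.
Count = C(19,4) = (19 * 18 * 17 * 16) / (1 * 2 * 3 * 4) = 3876.

3876


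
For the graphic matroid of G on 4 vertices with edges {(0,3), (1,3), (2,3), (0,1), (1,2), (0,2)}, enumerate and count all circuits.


A circuit in a graphic matroid = edge set of a simple cycle.
G has 4 vertices and 6 edges.
Enumerating all minimal edge subsets forming cycles...
Total circuits found: 7.

7


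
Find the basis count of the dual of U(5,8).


The dual of U(r,n) is U(n-r, n) = U(3,8).
Bases of U(3,8) are all (3)-element subsets.
|B(M*)| = C(8,3) = 8! / (3! * 5!) = 56.

56


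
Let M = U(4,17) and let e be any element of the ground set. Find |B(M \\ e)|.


Deleting e from U(4,17) gives U(4,16) since n > r.
Bases of U(4,16) = C(16,4) = (16 * 15 * 14 * 13) / (1 * 2 * 3 * 4) = 1820.

1820


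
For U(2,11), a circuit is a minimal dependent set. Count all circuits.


In U(2,11), circuits are the (3)-element subsets.
Any set of 3 elements is dependent, and removing any one element gives
an independent set of size 2, so it is a minimal dependent set.
Number of circuits = C(11,3) = (11 * 10 * 9) / (1 * 2 * 3) = 165.

165


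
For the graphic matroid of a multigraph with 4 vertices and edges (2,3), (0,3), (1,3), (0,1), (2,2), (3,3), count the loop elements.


In a graphic matroid, a loop is a self-loop edge (u,u) with rank 0.
Examining all 6 edges for self-loops...
Self-loops found: (2,2), (3,3)
Number of loops = 2.

2


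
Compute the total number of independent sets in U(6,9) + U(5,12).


For a direct sum, |I(M1+M2)| = |I(M1)| * |I(M2)|.
|I(U(6,9))| = sum C(9,k) for k=0..6 = 466.
|I(U(5,12))| = sum C(12,k) for k=0..5 = 1586.
Total = 466 * 1586 = 739076.

739076


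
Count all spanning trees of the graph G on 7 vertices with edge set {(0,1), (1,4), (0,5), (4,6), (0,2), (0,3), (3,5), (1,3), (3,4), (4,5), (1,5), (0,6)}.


By Kirchhoff's matrix tree theorem, the number of spanning trees equals
the determinant of any cofactor of the Laplacian matrix L.
G has 7 vertices and 12 edges.
Computing the (6 x 6) cofactor determinant gives 200.

200


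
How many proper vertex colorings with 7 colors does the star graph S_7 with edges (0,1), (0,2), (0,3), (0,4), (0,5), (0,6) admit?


P(tree, k) = k * (k-1)^(6) for any tree on 7 vertices.
P(7) = 7 * 6^6 = 7 * 46656 = 326592.

326592


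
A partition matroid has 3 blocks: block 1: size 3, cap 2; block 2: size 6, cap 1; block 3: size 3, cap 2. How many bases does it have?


A basis picks exactly ci elements from block i.
Number of bases = product of C(|Si|, ci).
= C(3,2) * C(6,1) * C(3,2)
= 3 * 6 * 3
= 54.

54


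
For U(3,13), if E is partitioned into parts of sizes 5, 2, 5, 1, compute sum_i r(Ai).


r(Ai) = min(|Ai|, 3) for each part.
Sum = min(5,3) + min(2,3) + min(5,3) + min(1,3)
    = 3 + 2 + 3 + 1
    = 9.

9


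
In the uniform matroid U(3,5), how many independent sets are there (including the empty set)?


Independent sets of U(3,5) are all subsets of size <= 3.
Count = C(5,0) + C(5,1) + C(5,2) + C(5,3)
     = 1 + 5 + 10 + 10
     = 26.

26


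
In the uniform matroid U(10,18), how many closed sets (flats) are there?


Flats of U(10,18): every subset of size < 10 is a flat, plus E itself.
Count = (18 choose 0) + (18 choose 1) + (18 choose 2) + (18 choose 3) + (18 choose 4) + (18 choose 5) + (18 choose 6) + (18 choose 7) + (18 choose 8) + (18 choose 9) + 1
     = 1 + 18 + 153 + 816 + 3060 + 8568 + 18564 + 31824 + 43758 + 48620 + 1
     = 155383.

155383


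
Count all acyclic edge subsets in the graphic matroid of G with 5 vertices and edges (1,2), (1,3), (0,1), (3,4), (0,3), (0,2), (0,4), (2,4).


An independent set in a graphic matroid is an acyclic edge subset.
G has 5 vertices and 8 edges.
Enumerate all 2^8 = 256 subsets, checking for acyclicity.
Total independent sets = 134.

134


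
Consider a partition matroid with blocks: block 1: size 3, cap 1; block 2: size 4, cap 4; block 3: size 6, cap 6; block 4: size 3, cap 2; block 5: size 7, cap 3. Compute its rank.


Rank of a partition matroid = sum of min(|Si|, ci) for each block.
= min(3,1) + min(4,4) + min(6,6) + min(3,2) + min(7,3)
= 1 + 4 + 6 + 2 + 3
= 16.

16


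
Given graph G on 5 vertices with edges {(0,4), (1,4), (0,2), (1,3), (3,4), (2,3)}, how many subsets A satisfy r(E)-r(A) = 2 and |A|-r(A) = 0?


R(x,y) = sum over A in 2^E of x^(r(E)-r(A)) * y^(|A|-r(A)).
G has 5 vertices, 6 edges. r(E) = 4.
Enumerate all 2^6 = 64 subsets.
Count subsets with r(E)-r(A)=2 and |A|-r(A)=0: 15.

15


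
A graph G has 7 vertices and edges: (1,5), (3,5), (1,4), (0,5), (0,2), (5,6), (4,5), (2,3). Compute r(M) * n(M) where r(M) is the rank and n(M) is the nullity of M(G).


r(M) = |V| - c = 7 - 1 = 6.
nullity = |E| - r(M) = 8 - 6 = 2.
Product = 6 * 2 = 12.

12


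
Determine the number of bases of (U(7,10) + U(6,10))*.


(M1+M2)* = M1* + M2*.
M1* = U(3,10), bases: C(10,3) = 120.
M2* = U(4,10), bases: C(10,4) = 210.
|B(M*)| = 120 * 210 = 25200.

25200


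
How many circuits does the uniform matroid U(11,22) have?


In U(11,22), circuits are the (12)-element subsets.
Any set of 12 elements is dependent, and removing any one element gives
an independent set of size 11, so it is a minimal dependent set.
Number of circuits = C(22,12) = 646646.

646646


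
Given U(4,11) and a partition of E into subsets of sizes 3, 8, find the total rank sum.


r(Ai) = min(|Ai|, 4) for each part.
Sum = min(3,4) + min(8,4)
    = 3 + 4
    = 7.

7


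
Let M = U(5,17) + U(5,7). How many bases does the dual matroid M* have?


(M1+M2)* = M1* + M2*.
M1* = U(12,17), bases: C(17,12) = 6188.
M2* = U(2,7), bases: C(7,2) = 21.
|B(M*)| = 6188 * 21 = 129948.

129948


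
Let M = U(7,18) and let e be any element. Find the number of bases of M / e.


Contracting e from U(7,18) gives U(6,17).
Bases of U(6,17) = (17 choose 6) = 12376.

12376


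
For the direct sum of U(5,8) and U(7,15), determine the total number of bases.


Bases of a direct sum M1 + M2: |B| = |B(M1)| * |B(M2)|.
|B(U(5,8))| = C(8,5) = 56.
|B(U(7,15))| = C(15,7) = 6435.
Total bases = 56 * 6435 = 360360.

360360


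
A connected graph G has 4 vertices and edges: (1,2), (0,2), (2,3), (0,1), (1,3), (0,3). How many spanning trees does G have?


By Kirchhoff's matrix tree theorem, the number of spanning trees equals
the determinant of any cofactor of the Laplacian matrix L.
G has 4 vertices and 6 edges.
Computing the (3 x 3) cofactor determinant gives 16.

16


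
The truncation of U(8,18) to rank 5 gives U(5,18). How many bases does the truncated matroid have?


Truncating U(8,18) to rank 5 gives U(5,18).
Bases of U(5,18) are all 5-element subsets of 18 elements.
Number of bases = C(18,5) = 8568.

8568


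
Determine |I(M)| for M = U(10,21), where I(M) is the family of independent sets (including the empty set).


Independent sets of U(10,21) are all subsets of size <= 10.
Count = (21 choose 0) + (21 choose 1) + (21 choose 2) + (21 choose 3) + (21 choose 4) + (21 choose 5) + (21 choose 6) + (21 choose 7) + (21 choose 8) + (21 choose 9) + (21 choose 10)
     = 1 + 21 + 210 + 1330 + 5985 + 20349 + 54264 + 116280 + 203490 + 293930 + 352716
     = 1048576.

1048576


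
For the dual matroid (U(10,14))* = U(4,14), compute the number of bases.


The dual of U(r,n) is U(n-r, n) = U(4,14).
Bases of U(4,14) are all (4)-element subsets.
|B(M*)| = (14 choose 4) = 1001.

1001


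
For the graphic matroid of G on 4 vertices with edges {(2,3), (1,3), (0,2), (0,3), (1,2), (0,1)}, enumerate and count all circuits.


A circuit in a graphic matroid = edge set of a simple cycle.
G has 4 vertices and 6 edges.
Enumerating all minimal edge subsets forming cycles...
Total circuits found: 7.

7


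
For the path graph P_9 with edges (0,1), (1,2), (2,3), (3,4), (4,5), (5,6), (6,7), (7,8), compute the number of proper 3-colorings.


P(P_9, k) = k * (k-1)^(8).
P(3) = 3 * 2^8 = 3 * 256 = 768.

768


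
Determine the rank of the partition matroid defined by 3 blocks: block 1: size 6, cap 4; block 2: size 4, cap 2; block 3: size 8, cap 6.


Rank of a partition matroid = sum of min(|Si|, ci) for each block.
= min(6,4) + min(4,2) + min(8,6)
= 4 + 2 + 6
= 12.

12


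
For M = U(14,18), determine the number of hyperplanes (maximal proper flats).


Hyperplanes of U(14,18) are flats of rank 13.
In a uniform matroid, these are exactly the (13)-element subsets.
Count = (18 choose 13) = 8568.

8568


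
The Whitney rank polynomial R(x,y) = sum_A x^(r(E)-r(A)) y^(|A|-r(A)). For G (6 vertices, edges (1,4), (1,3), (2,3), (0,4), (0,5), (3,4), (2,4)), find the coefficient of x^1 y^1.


R(x,y) = sum over A in 2^E of x^(r(E)-r(A)) * y^(|A|-r(A)).
G has 6 vertices, 7 edges. r(E) = 5.
Enumerate all 2^7 = 128 subsets.
Count subsets with r(E)-r(A)=1 and |A|-r(A)=1: 12.

12


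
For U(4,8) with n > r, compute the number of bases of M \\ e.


Deleting e from U(4,8) gives U(4,7) since n > r.
Bases of U(4,7) = C(7,4) = (7 * 6 * 5 * 4) / (1 * 2 * 3 * 4) = 35.

35


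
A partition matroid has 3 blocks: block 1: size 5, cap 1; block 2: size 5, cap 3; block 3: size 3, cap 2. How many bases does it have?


A basis picks exactly ci elements from block i.
Number of bases = product of C(|Si|, ci).
= C(5,1) * C(5,3) * C(3,2)
= 5 * 10 * 3
= 150.

150


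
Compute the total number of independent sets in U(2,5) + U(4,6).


For a direct sum, |I(M1+M2)| = |I(M1)| * |I(M2)|.
|I(U(2,5))| = sum C(5,k) for k=0..2 = 16.
|I(U(4,6))| = sum C(6,k) for k=0..4 = 57.
Total = 16 * 57 = 912.

912
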